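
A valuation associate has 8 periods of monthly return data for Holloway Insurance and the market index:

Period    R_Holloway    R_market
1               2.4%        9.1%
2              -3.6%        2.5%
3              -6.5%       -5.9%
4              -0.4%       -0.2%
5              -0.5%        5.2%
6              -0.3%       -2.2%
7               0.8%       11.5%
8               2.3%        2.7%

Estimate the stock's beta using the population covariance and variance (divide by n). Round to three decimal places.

0.352

Mean R_i = (2.4 − 3.6 − 6.5 − 0.4 − 0.5 − 0.3 + 0.8 + 2.3) / 8 = -0.7250%
Mean R_m = (9.1 + 2.5 − 5.9 − 0.2 + 5.2 − 2.2 + 11.5 + 2.7) / 8 = 2.8375%
Σ(R_i − R̄_i)(R_m − R̄_m) = 81.1975  ⇒  Cov = 81.1975 / 8 = 10.1497
Σ(R_m − R̄_m)² = 230.9188  ⇒  Var(R_m) = 230.9188 / 8 = 28.8649
β = Cov / Var(R_m) = 10.1497 / 28.8649 = 0.3516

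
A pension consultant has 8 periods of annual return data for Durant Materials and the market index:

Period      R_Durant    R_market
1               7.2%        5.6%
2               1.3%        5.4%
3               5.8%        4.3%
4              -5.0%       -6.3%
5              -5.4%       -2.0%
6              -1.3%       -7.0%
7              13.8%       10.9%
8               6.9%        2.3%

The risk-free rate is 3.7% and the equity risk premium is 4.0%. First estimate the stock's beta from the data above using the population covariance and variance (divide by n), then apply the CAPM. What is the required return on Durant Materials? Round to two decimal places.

7.37%

Mean R_i = (7.2 + 1.3 + 5.8 − 5.0 − 5.4 − 1.3 + 13.8 + 6.9) / 8 = 2.9125%
Mean R_m = (5.6 + 5.4 + 4.3 − 6.3 − 2.0 − 7.0 + 10.9 + 2.3) / 8 = 1.6500%
Σ(R_i − R̄_i)(R_m − R̄_m) = 251.5250  ⇒  Cov = 251.5250 / 8 = 31.4406
Σ(R_m − R̄_m)² = 274.0200  ⇒  Var(R_m) = 274.0200 / 8 = 34.2525
β = Cov / Var(R_m) = 31.4406 / 34.2525 = 0.9179
E(R) = R_f + β × MRP = 3.7% + 0.9179 × 4.0% = 7.37%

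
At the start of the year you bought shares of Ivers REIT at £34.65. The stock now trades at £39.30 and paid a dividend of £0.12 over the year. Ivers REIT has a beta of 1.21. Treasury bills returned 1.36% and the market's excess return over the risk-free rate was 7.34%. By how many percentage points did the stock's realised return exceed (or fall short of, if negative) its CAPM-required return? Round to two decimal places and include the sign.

+3.52%

Realised HPR = (P1 + D1 − P0) / P0 = (39.30 + 0.12 − 34.65) / 34.65 = 4.77 / 34.65 = 13.7662%
CAPM required = R_f + β·MRP = 1.36% + 1.21 × 7.34% = 10.2414%
α = realised − required = 13.7662% − 10.2414% = +3.52%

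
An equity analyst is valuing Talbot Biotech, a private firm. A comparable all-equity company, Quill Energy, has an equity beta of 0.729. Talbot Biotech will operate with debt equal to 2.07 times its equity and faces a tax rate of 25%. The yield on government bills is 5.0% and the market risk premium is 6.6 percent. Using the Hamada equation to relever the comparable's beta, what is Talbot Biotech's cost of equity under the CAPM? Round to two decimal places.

β_L = β_U × [1 + (1 − t)(D/E)] = 0.729 × [1 + (1 − 0.25) × 2.07]
    = 0.729 × [1 + 0.75 × 2.07] = 0.729 × 2.5525 = 1.8608
E(R) = R_f + β_L × MRP = 5.0% + 1.8608 × 6.6% = 17.28%

17.28%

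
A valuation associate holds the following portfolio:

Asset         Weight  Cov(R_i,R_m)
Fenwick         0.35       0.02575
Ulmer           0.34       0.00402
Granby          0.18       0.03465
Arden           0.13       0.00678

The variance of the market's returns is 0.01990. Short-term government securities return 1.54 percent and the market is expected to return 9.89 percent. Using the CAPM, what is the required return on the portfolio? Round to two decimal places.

8.88%

β_Fenwick = 0.02575 / 0.01990 = 1.2940
β_Ulmer = 0.00402 / 0.01990 = 0.2020
β_Granby = 0.03465 / 0.01990 = 1.7412
β_Arden = 0.00678 / 0.01990 = 0.3407
β_P = Σ w_i β_i = 0.35×1.2940 + 0.34×0.2020 + 0.18×1.7412 + 0.13×0.3407 = 0.8793
MRP = 9.89% − 1.54% = 8.35%
E(R_P) = R_f + β_P × MRP = 1.54% + 0.8793 × 8.35% = 8.88%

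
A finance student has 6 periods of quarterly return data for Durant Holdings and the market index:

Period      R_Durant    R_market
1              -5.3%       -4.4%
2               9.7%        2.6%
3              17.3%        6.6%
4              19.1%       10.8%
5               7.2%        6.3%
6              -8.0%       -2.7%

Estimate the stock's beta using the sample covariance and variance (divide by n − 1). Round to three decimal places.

1.792

Mean R_i = (-5.3 + 9.7 + 17.3 + 19.1 + 7.2 − 8.0) / 6 = 6.6667%
Mean R_m = (-4.4 + 2.6 + 6.6 + 10.8 + 6.3 − 2.7) / 6 = 3.2000%
Σ(R_i − R̄_i)(R_m − R̄_m) = 307.9600  ⇒  Cov = 307.9600 / 5 = 61.5920
Σ(R_m − R̄_m)² = 171.8600  ⇒  Var(R_m) = 171.8600 / 5 = 34.3720
β = Cov / Var(R_m) = 61.5920 / 34.3720 = 1.7919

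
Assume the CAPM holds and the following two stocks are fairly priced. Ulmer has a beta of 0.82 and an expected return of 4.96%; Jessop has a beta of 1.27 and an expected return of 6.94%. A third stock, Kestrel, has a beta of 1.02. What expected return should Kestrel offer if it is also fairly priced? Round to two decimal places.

5.84%

MRP (SML slope) = (6.94% − 4.96%) / (1.27 − 0.82) = 1.98% / 0.45 = 4.4000%
R_f (intercept) = 4.96% − 0.82 × 4.4000% = 1.3520%
E(R_Kestrel) = R_f + β × MRP = 1.3520% + 1.02 × 4.4000% = 5.84%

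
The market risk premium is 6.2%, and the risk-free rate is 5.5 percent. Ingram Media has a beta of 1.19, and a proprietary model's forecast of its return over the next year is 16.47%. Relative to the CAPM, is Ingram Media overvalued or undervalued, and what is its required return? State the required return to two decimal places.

Undervalued; required return 12.88%

Required return = R_f + β·MRP = 5.5% + 1.19 × 6.2% = 12.88%
Forecast 16.47% > required 12.88% → the stock plots above the SML → undervalued.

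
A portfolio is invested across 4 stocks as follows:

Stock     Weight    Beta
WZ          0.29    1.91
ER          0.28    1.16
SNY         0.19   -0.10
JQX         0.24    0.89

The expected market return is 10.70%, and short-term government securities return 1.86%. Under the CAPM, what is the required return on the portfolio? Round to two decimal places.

β_P = Σ w_i β_i = 0.29×1.91 + 0.28×1.16 + 0.19×-0.10 + 0.24×0.89 = 1.0733
MRP = 10.70% − 1.86% = 8.84%
E(R_P) = R_f + β_P × MRP = 1.86% + 1.0733 × 8.84% = 11.35%

11.35%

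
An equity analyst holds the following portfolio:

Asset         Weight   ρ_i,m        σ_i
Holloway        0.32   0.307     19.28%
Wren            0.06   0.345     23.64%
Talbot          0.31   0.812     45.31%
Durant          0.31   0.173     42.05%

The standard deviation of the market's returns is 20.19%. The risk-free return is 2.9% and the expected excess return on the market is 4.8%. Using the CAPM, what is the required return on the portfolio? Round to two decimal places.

β_Holloway = 0.307 × 19.28% / 20.19% = 0.2932
β_Wren = 0.345 × 23.64% / 20.19% = 0.4040
β_Talbot = 0.812 × 45.31% / 20.19% = 1.8223
β_Durant = 0.173 × 42.05% / 20.19% = 0.3603
β_P = Σ w_i β_i = 0.32×0.2932 + 0.06×0.4040 + 0.31×1.8223 + 0.31×0.3603 = 0.7947
E(R_P) = R_f + β_P × MRP = 2.9% + 0.7947 × 4.8% = 6.71%

6.71%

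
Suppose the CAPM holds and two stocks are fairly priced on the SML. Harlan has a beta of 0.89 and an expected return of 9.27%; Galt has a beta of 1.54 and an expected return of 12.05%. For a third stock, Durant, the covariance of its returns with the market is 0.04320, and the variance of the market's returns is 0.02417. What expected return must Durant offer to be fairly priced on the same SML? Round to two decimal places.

13.11%

MRP = (12.05% − 9.27%) / (1.54 − 0.89) = 4.2769%
R_f = 9.27% − 0.89 × 4.2769% = 5.4636%
β_Durant = Cov / Var(R_m) = 0.04320 / 0.02417 = 1.7873
E(R_Durant) = R_f + β × MRP = 5.4636% + 1.7873 × 4.2769% = 13.11%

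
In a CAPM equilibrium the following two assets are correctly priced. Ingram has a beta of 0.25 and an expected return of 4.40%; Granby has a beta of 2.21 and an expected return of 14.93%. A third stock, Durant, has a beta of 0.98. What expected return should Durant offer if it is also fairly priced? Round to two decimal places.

MRP (SML slope) = (14.93% − 4.40%) / (2.21 − 0.25) = 10.53% / 1.96 = 5.3724%
R_f (intercept) = 4.40% − 0.25 × 5.3724% = 3.0569%
E(R_Durant) = R_f + β × MRP = 3.0569% + 0.98 × 5.3724% = 8.32%

8.32%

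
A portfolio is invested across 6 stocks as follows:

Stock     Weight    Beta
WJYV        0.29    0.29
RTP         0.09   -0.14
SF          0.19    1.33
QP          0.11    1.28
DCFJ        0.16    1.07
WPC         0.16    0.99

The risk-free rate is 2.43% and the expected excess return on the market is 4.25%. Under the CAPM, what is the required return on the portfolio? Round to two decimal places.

β_P = Σ w_i β_i = 0.29×0.29 + 0.09×-0.14 + 0.19×1.33 + 0.11×1.28 + 0.16×1.07 + 0.16×0.99 = 0.7946
E(R_P) = R_f + β_P × MRP = 2.43% + 0.7946 × 4.25% = 5.81%

5.81%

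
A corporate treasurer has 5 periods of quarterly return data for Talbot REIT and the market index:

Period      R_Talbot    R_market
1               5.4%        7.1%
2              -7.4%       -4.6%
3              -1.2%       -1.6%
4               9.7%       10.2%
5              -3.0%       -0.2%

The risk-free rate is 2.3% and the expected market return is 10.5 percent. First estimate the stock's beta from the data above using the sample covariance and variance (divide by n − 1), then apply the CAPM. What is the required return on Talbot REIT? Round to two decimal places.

11.12%

Mean R_i = (5.4 − 7.4 − 1.2 + 9.7 − 3.0) / 5 = 0.7000%
Mean R_m = (7.1 − 4.6 − 1.6 + 10.2 − 0.2) / 5 = 2.1800%
Σ(R_i − R̄_i)(R_m − R̄_m) = 166.2100  ⇒  Cov = 166.2100 / 4 = 41.5525
Σ(R_m − R̄_m)² = 154.4480  ⇒  Var(R_m) = 154.4480 / 4 = 38.6120
β = Cov / Var(R_m) = 41.5525 / 38.6120 = 1.0762
MRP = 10.5% − 2.3% = 8.20%
E(R) = R_f + β × MRP = 2.3% + 1.0762 × 8.2% = 11.12%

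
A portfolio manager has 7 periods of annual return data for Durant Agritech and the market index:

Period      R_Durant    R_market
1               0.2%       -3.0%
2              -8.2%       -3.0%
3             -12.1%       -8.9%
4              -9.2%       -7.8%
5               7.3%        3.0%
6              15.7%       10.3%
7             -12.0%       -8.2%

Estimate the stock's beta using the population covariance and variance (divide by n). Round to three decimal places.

Mean R_i = (0.2 − 8.2 − 12.1 − 9.2 + 7.3 + 15.7 − 12.0) / 7 = -2.6143%
Mean R_m = (-3.0 − 3.0 − 8.9 − 7.8 + 3.0 + 10.3 − 8.2) / 7 = -2.5143%
Σ(R_i − R̄_i)(R_m − R̄_m) = 439.4486  ⇒  Cov = 439.4486 / 7 = 62.7784
Σ(R_m − R̄_m)² = 296.1286  ⇒  Var(R_m) = 296.1286 / 7 = 42.3041
β = Cov / Var(R_m) = 62.7784 / 42.3041 = 1.4840

1.484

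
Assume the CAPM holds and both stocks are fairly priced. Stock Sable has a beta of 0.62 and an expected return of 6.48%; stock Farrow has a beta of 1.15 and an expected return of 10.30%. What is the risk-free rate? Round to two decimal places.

Both satisfy E(R) = R_f + β·MRP, so the slope of the SML is
MRP = (10.30% − 6.48%) / (1.15 − 0.62) = 3.82% / 0.53 = 7.2075%
R_f = E(R_Sable) − β_Sable·MRP = 6.48% − 0.62 × 7.2075% = 2.0114%

2.01%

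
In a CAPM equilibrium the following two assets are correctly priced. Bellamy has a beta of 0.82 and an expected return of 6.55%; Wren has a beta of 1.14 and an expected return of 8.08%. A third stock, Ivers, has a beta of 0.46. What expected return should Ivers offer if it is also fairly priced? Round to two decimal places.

4.83%

MRP (SML slope) = (8.08% − 6.55%) / (1.14 − 0.82) = 1.53% / 0.32 = 4.7813%
R_f (intercept) = 6.55% − 0.82 × 4.7813% = 2.6293%
E(R_Ivers) = R_f + β × MRP = 2.6293% + 0.46 × 4.7813% = 4.83%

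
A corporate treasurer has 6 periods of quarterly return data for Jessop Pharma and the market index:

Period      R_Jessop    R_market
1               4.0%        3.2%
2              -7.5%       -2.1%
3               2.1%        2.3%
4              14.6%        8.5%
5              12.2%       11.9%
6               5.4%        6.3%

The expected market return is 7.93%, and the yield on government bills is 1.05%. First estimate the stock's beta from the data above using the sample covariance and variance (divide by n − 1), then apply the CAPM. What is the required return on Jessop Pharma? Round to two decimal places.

Mean R_i = (4.0 − 7.5 + 2.1 + 14.6 + 12.2 + 5.4) / 6 = 5.1333%
Mean R_m = (3.2 − 2.1 + 2.3 + 8.5 + 11.9 + 6.3) / 6 = 5.0167%
Σ(R_i − R̄_i)(R_m − R̄_m) = 182.1667  ⇒  Cov = 182.1667 / 5 = 36.4333
Σ(R_m − R̄_m)² = 122.4883  ⇒  Var(R_m) = 122.4883 / 5 = 24.4977
β = Cov / Var(R_m) = 36.4333 / 24.4977 = 1.4872
MRP = 7.93% − 1.05% = 6.88%
E(R) = R_f + β × MRP = 1.05% + 1.4872 × 6.88% = 11.28%

11.28%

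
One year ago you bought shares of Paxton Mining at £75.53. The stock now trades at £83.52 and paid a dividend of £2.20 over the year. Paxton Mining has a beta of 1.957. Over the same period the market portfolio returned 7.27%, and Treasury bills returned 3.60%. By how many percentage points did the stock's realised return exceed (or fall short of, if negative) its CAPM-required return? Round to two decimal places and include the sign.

Realised HPR = (P1 + D1 − P0) / P0 = (83.52 + 2.20 − 75.53) / 75.53 = 10.19 / 75.53 = 13.4913%
MRP = 7.27% − 3.60% = 3.67%
CAPM required = R_f + β·MRP = 3.60% + 1.957 × 3.67% = 10.78219%
α = realised − required = 13.4913% − 10.78219% = +2.71%

+2.71%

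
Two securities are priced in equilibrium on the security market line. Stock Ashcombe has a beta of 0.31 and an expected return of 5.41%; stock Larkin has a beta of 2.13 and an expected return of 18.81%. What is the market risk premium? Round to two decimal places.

7.36%

Both satisfy E(R) = R_f + β·MRP, so the slope of the SML is
MRP = (18.81% − 5.41%) / (2.13 − 0.31) = 13.40% / 1.82 = 7.3626%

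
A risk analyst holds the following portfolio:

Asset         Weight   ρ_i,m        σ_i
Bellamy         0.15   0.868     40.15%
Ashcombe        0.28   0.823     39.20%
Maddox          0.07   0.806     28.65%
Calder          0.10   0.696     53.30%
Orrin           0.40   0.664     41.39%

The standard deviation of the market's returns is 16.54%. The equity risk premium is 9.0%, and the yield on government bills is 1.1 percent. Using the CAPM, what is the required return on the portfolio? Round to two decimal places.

17.74%

β_Bellamy = 0.868 × 40.15% / 16.54% = 2.1070
β_Ashcombe = 0.823 × 39.20% / 16.54% = 1.9505
β_Maddox = 0.806 × 28.65% / 16.54% = 1.3961
β_Calder = 0.696 × 53.30% / 16.54% = 2.2429
β_Orrin = 0.664 × 41.39% / 16.54% = 1.6616
β_P = Σ w_i β_i = 0.15×2.1070 + 0.28×1.9505 + 0.07×1.3961 + 0.10×2.2429 + 0.40×1.6616 = 1.8488
E(R_P) = R_f + β_P × MRP = 1.1% + 1.8488 × 9.0% = 17.74%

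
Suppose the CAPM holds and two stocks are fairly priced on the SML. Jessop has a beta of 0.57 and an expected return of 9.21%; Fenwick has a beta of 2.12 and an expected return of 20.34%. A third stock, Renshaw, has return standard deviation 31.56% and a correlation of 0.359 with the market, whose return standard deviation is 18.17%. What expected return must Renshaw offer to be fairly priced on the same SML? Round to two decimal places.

MRP = (20.34% − 9.21%) / (2.12 − 0.57) = 7.1806%
R_f = 9.21% − 0.57 × 7.1806% = 5.1171%
β_Renshaw = ρ·σ_i/σ_m = 0.359 × 31.56 / 18.17 = 0.6236
E(R_Renshaw) = R_f + β × MRP = 5.1171% + 0.6236 × 7.1806% = 9.59%

9.59%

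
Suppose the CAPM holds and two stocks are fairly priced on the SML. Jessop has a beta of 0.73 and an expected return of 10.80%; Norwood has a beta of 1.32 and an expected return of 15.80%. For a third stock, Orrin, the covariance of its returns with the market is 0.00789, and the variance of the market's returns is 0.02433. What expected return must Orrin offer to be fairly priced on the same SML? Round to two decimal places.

7.36%

MRP = (15.80% − 10.80%) / (1.32 − 0.73) = 8.4746%
R_f = 10.80% − 0.73 × 8.4746% = 4.6135%
β_Orrin = Cov / Var(R_m) = 0.00789 / 0.02433 = 0.3243
E(R_Orrin) = R_f + β × MRP = 4.6135% + 0.3243 × 8.4746% = 7.36%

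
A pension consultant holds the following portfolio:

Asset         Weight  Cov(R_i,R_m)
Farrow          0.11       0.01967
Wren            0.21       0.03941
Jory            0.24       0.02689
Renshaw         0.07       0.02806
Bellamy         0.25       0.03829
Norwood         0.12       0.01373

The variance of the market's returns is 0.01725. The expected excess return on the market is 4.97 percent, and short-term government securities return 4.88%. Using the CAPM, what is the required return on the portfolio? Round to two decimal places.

β_Farrow = 0.01967 / 0.01725 = 1.1403
β_Wren = 0.03941 / 0.01725 = 2.2846
β_Jory = 0.02689 / 0.01725 = 1.5588
β_Renshaw = 0.02806 / 0.01725 = 1.6267
β_Bellamy = 0.03829 / 0.01725 = 2.2197
β_Norwood = 0.01373 / 0.01725 = 0.7959
β_P = Σ w_i β_i = 0.11×1.1403 + 0.21×2.2846 + 0.24×1.5588 + 0.07×1.6267 + 0.25×2.2197 + 0.12×0.7959 = 1.7436
E(R_P) = R_f + β_P × MRP = 4.88% + 1.7436 × 4.97% = 13.55%

13.55%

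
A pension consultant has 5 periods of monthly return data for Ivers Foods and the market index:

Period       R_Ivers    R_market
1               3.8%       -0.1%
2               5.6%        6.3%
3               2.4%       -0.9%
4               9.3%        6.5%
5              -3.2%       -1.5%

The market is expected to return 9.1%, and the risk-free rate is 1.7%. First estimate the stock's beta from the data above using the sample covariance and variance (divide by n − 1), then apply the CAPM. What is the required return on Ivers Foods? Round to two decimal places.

8.79%

Mean R_i = (3.8 + 5.6 + 2.4 + 9.3 − 3.2) / 5 = 3.5800%
Mean R_m = (-0.1 + 6.3 − 0.9 + 6.5 − 1.5) / 5 = 2.0600%
Σ(R_i − R̄_i)(R_m − R̄_m) = 61.1160  ⇒  Cov = 61.1160 / 4 = 15.2790
Σ(R_m − R̄_m)² = 63.7920  ⇒  Var(R_m) = 63.7920 / 4 = 15.9480
β = Cov / Var(R_m) = 15.2790 / 15.9480 = 0.9581
MRP = 9.1% − 1.7% = 7.40%
E(R) = R_f + β × MRP = 1.7% + 0.9581 × 7.4% = 8.79%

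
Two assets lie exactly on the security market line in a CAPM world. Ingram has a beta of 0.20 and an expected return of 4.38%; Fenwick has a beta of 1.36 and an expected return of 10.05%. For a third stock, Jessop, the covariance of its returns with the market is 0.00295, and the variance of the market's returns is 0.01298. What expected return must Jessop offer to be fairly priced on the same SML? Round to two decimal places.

MRP = (10.05% − 4.38%) / (1.36 − 0.20) = 4.8879%
R_f = 4.38% − 0.20 × 4.8879% = 3.4024%
β_Jessop = Cov / Var(R_m) = 0.00295 / 0.01298 = 0.2273
E(R_Jessop) = R_f + β × MRP = 3.4024% + 0.2273 × 4.8879% = 4.51%

4.51%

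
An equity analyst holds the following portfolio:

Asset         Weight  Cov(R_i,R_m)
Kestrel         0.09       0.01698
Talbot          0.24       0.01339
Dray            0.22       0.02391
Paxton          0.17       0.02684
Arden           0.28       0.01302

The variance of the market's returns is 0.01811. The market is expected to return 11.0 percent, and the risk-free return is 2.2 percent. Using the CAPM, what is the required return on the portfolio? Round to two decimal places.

β_Kestrel = 0.01698 / 0.01811 = 0.9376
β_Talbot = 0.01339 / 0.01811 = 0.7394
β_Dray = 0.02391 / 0.01811 = 1.3203
β_Paxton = 0.02684 / 0.01811 = 1.4821
β_Arden = 0.01302 / 0.01811 = 0.7189
β_P = Σ w_i β_i = 0.09×0.9376 + 0.24×0.7394 + 0.22×1.3203 + 0.17×1.4821 + 0.28×0.7189 = 1.0056
MRP = 11.0% − 2.2% = 8.80%
E(R_P) = R_f + β_P × MRP = 2.2% + 1.0056 × 8.8% = 11.05%

11.05%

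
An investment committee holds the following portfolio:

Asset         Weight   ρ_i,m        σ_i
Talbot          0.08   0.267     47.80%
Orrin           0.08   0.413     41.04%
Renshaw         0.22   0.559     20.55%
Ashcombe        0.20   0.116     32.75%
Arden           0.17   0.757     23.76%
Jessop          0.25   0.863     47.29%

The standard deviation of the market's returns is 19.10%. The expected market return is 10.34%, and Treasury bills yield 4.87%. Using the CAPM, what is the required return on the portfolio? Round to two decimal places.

β_Talbot = 0.267 × 47.80% / 19.10% = 0.6682
β_Orrin = 0.413 × 41.04% / 19.10% = 0.8874
β_Renshaw = 0.559 × 20.55% / 19.10% = 0.6014
β_Ashcombe = 0.116 × 32.75% / 19.10% = 0.1989
β_Arden = 0.757 × 23.76% / 19.10% = 0.9417
β_Jessop = 0.863 × 47.29% / 19.10% = 2.1367
β_P = Σ w_i β_i = 0.08×0.6682 + 0.08×0.8874 + 0.22×0.6014 + 0.20×0.1989 + 0.17×0.9417 + 0.25×2.1367 = 0.9908
MRP = 10.34% − 4.87% = 5.47%
E(R_P) = R_f + β_P × MRP = 4.87% + 0.9908 × 5.47% = 10.29%

10.29%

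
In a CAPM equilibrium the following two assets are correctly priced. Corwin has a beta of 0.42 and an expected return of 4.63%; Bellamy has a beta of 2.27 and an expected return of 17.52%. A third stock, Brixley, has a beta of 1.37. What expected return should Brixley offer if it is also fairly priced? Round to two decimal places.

MRP (SML slope) = (17.52% − 4.63%) / (2.27 − 0.42) = 12.89% / 1.85 = 6.9676%
R_f (intercept) = 4.63% − 0.42 × 6.9676% = 1.7036%
E(R_Brixley) = R_f + β × MRP = 1.7036% + 1.37 × 6.9676% = 11.25%

11.25%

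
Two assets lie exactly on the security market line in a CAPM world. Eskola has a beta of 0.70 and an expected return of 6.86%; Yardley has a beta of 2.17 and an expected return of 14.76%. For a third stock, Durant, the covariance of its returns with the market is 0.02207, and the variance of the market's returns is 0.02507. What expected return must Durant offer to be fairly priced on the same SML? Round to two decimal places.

7.83%

MRP = (14.76% − 6.86%) / (2.17 − 0.70) = 5.3741%
R_f = 6.86% − 0.70 × 5.3741% = 3.0981%
β_Durant = Cov / Var(R_m) = 0.02207 / 0.02507 = 0.8803
E(R_Durant) = R_f + β × MRP = 3.0981% + 0.8803 × 5.3741% = 7.83%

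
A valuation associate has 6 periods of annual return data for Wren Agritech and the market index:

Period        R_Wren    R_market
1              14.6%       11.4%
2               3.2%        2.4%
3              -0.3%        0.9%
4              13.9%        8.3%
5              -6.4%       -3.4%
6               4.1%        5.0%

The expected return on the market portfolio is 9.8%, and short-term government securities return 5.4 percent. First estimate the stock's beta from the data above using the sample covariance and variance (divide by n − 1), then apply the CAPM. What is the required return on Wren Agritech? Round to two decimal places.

12.02%

Mean R_i = (14.6 + 3.2 − 0.3 + 13.9 − 6.4 + 4.1) / 6 = 4.8500%
Mean R_m = (11.4 + 2.4 + 0.9 + 8.3 − 3.4 + 5.0) / 6 = 4.1000%
Σ(R_i − R̄_i)(R_m − R̄_m) = 212.1700  ⇒  Cov = 212.1700 / 5 = 42.4340
Σ(R_m − R̄_m)² = 141.1200  ⇒  Var(R_m) = 141.1200 / 5 = 28.2240
β = Cov / Var(R_m) = 42.4340 / 28.2240 = 1.5035
MRP = 9.8% − 5.4% = 4.40%
E(R) = R_f + β × MRP = 5.4% + 1.5035 × 4.4% = 12.02%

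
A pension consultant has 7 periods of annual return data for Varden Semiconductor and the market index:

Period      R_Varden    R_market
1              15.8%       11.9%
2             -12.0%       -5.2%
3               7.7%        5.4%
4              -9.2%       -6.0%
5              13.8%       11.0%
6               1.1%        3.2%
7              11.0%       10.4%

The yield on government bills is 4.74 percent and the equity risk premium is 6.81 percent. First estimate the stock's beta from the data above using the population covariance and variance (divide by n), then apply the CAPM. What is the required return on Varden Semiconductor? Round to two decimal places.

14.66%

Mean R_i = (15.8 − 12.0 + 7.7 − 9.2 + 13.8 + 1.1 + 11.0) / 7 = 4.0286%
Mean R_m = (11.9 − 5.2 + 5.4 − 6.0 + 11.0 + 3.2 + 10.4) / 7 = 4.3857%
Σ(R_i − R̄_i)(R_m − R̄_m) = 493.2429  ⇒  Cov = 493.2429 / 7 = 70.4633
Σ(R_m − R̄_m)² = 338.5686  ⇒  Var(R_m) = 338.5686 / 7 = 48.3669
β = Cov / Var(R_m) = 70.4633 / 48.3669 = 1.4568
E(R) = R_f + β × MRP = 4.74% + 1.4568 × 6.81% = 14.66%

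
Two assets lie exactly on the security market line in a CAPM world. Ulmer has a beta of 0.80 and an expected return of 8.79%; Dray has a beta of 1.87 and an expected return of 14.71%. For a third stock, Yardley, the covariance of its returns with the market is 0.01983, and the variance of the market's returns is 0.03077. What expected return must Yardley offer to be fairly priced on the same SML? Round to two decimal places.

MRP = (14.71% − 8.79%) / (1.87 − 0.80) = 5.5327%
R_f = 8.79% − 0.80 × 5.5327% = 4.3638%
β_Yardley = Cov / Var(R_m) = 0.01983 / 0.03077 = 0.6445
E(R_Yardley) = R_f + β × MRP = 4.3638% + 0.6445 × 5.5327% = 7.93%

7.93%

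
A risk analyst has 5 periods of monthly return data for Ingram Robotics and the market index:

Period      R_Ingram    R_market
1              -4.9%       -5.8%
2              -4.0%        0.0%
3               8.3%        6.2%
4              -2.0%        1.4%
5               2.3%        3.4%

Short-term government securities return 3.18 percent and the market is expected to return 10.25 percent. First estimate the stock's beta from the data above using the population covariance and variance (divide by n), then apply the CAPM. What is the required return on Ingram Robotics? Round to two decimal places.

Mean R_i = (-4.9 − 4.0 + 8.3 − 2.0 + 2.3) / 5 = -0.0600%
Mean R_m = (-5.8 + 0.0 + 6.2 + 1.4 + 3.4) / 5 = 1.0400%
Σ(R_i − R̄_i)(R_m − R̄_m) = 85.2120  ⇒  Cov = 85.2120 / 5 = 17.0424
Σ(R_m − R̄_m)² = 80.1920  ⇒  Var(R_m) = 80.1920 / 5 = 16.0384
β = Cov / Var(R_m) = 17.0424 / 16.0384 = 1.0626
MRP = 10.25% − 3.18% = 7.07%
E(R) = R_f + β × MRP = 3.18% + 1.0626 × 7.07% = 10.69%

10.69%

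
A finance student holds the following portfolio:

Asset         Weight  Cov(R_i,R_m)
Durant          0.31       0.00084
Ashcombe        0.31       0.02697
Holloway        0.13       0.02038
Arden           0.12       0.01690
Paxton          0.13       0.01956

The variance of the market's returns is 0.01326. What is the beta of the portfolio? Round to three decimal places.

β_Durant = 0.00084 / 0.01326 = 0.0633
β_Ashcombe = 0.02697 / 0.01326 = 2.0339
β_Holloway = 0.02038 / 0.01326 = 1.5370
β_Arden = 0.01690 / 0.01326 = 1.2745
β_Paxton = 0.01956 / 0.01326 = 1.4751
β_P = Σ w_i β_i = 0.31×0.0633 + 0.31×2.0339 + 0.13×1.5370 + 0.12×1.2745 + 0.13×1.4751 = 1.1946

1.195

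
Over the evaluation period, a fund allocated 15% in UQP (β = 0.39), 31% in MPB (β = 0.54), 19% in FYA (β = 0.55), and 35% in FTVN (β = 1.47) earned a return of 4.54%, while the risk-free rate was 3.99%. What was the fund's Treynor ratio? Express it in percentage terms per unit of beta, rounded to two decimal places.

0.65%

β_P = 0.15×0.39 + 0.31×0.54 + 0.19×0.55 + 0.35×1.47 = 0.8449
Treynor = (R_P − R_f) / β_P = (4.54% − 3.99%) / 0.8449 = 0.55% / 0.8449 = 0.65%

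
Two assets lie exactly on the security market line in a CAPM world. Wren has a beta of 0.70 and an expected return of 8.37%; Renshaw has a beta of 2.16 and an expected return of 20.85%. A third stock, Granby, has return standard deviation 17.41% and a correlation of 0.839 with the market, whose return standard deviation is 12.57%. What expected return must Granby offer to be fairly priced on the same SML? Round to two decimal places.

12.32%

MRP = (20.85% − 8.37%) / (2.16 − 0.70) = 8.5479%
R_f = 8.37% − 0.70 × 8.5479% = 2.3865%
β_Granby = ρ·σ_i/σ_m = 0.839 × 17.41 / 12.57 = 1.1621
E(R_Granby) = R_f + β × MRP = 2.3865% + 1.1621 × 8.5479% = 12.32%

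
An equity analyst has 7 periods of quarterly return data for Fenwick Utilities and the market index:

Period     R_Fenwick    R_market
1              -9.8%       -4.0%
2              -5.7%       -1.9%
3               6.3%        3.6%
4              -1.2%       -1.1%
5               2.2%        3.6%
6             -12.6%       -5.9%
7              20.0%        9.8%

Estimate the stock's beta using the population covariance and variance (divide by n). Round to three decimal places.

Mean R_i = (-9.8 − 5.7 + 6.3 − 1.2 + 2.2 − 12.6 + 20.0) / 7 = -0.1143%
Mean R_m = (-4.0 − 1.9 + 3.6 − 1.1 + 3.6 − 5.9 + 9.8) / 7 = 0.5857%
Σ(R_i − R̄_i)(R_m − R̄_m) = 352.7586  ⇒  Cov = 352.7586 / 7 = 50.3941
Σ(R_m − R̄_m)² = 175.1886  ⇒  Var(R_m) = 175.1886 / 7 = 25.0269
β = Cov / Var(R_m) = 50.3941 / 25.0269 = 2.0136

2.014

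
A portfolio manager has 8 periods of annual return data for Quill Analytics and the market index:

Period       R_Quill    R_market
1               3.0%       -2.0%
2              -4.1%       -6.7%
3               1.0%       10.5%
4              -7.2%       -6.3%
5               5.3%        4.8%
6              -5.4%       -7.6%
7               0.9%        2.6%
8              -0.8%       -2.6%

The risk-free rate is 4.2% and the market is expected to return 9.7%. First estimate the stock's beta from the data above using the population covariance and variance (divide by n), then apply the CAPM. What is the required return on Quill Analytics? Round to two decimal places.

6.92%

Mean R_i = (3.0 − 4.1 + 1.0 − 7.2 + 5.3 − 5.4 + 0.9 − 0.8) / 8 = -0.9125%
Mean R_m = (-2.0 − 6.7 + 10.5 − 6.3 + 4.8 − 7.6 + 2.6 − 2.6) / 8 = -0.9125%
Σ(R_i − R̄_i)(R_m − R̄_m) = 141.5688  ⇒  Cov = 141.5688 / 8 = 17.6961
Σ(R_m − R̄_m)² = 286.4888  ⇒  Var(R_m) = 286.4888 / 8 = 35.8111
β = Cov / Var(R_m) = 17.6961 / 35.8111 = 0.4942
MRP = 9.7% − 4.2% = 5.50%
E(R) = R_f + β × MRP = 4.2% + 0.4942 × 5.5% = 6.92%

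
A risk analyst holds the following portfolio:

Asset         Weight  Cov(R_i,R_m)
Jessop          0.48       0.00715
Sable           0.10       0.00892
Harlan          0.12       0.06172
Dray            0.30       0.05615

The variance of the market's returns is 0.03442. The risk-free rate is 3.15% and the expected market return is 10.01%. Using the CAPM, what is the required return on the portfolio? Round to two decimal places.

β_Jessop = 0.00715 / 0.03442 = 0.2077
β_Sable = 0.00892 / 0.03442 = 0.2592
β_Harlan = 0.06172 / 0.03442 = 1.7931
β_Dray = 0.05615 / 0.03442 = 1.6313
β_P = Σ w_i β_i = 0.48×0.2077 + 0.10×0.2592 + 0.12×1.7931 + 0.30×1.6313 = 0.8302
MRP = 10.01% − 3.15% = 6.86%
E(R_P) = R_f + β_P × MRP = 3.15% + 0.8302 × 6.86% = 8.85%

8.85%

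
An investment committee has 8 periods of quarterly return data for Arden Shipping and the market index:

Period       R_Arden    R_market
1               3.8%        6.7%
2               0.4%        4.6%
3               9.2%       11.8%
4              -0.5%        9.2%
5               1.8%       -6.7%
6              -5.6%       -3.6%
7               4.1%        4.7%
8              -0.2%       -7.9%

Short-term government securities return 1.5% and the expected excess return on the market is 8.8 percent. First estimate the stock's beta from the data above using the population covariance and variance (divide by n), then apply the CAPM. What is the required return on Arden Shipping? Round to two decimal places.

Mean R_i = (3.8 + 0.4 + 9.2 − 0.5 + 1.8 − 5.6 + 4.1 − 0.2) / 8 = 1.6250%
Mean R_m = (6.7 + 4.6 + 11.8 + 9.2 − 6.7 − 3.6 + 4.7 − 7.9) / 8 = 2.3500%
Σ(R_i − R̄_i)(R_m − R̄_m) = 129.6600  ⇒  Cov = 129.6600 / 8 = 16.2075
Σ(R_m − R̄_m)² = 388.1000  ⇒  Var(R_m) = 388.1000 / 8 = 48.5125
β = Cov / Var(R_m) = 16.2075 / 48.5125 = 0.3341
E(R) = R_f + β × MRP = 1.5% + 0.3341 × 8.8% = 4.44%

4.44%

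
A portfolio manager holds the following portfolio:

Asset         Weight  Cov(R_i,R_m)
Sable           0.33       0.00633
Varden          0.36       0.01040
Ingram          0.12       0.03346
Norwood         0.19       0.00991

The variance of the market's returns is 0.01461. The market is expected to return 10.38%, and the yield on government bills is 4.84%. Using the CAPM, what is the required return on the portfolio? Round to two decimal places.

β_Sable = 0.00633 / 0.01461 = 0.4333
β_Varden = 0.01040 / 0.01461 = 0.7118
β_Ingram = 0.03346 / 0.01461 = 2.2902
β_Norwood = 0.00991 / 0.01461 = 0.6783
β_P = Σ w_i β_i = 0.33×0.4333 + 0.36×0.7118 + 0.12×2.2902 + 0.19×0.6783 = 0.8029
MRP = 10.38% − 4.84% = 5.54%
E(R_P) = R_f + β_P × MRP = 4.84% + 0.8029 × 5.54% = 9.29%

9.29%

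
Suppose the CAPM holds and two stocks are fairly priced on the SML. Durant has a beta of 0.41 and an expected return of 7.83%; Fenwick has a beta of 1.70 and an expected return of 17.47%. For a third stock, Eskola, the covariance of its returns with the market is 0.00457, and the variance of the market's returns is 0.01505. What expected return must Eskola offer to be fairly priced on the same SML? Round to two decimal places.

MRP = (17.47% − 7.83%) / (1.70 − 0.41) = 7.4729%
R_f = 7.83% − 0.41 × 7.4729% = 4.7661%
β_Eskola = Cov / Var(R_m) = 0.00457 / 0.01505 = 0.3037
E(R_Eskola) = R_f + β × MRP = 4.7661% + 0.3037 × 7.4729% = 7.04%

7.04%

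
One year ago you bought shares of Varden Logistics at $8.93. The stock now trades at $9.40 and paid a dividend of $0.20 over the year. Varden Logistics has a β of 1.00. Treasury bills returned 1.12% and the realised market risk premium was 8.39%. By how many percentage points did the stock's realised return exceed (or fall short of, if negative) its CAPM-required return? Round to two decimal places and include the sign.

-2.01%

Realised HPR = (P1 + D1 − P0) / P0 = (9.40 + 0.20 − 8.93) / 8.93 = 0.67 / 8.93 = 7.5028%
CAPM required = R_f + β·MRP = 1.12% + 1.00 × 8.39% = 9.5100%
α = realised − required = 7.5028% − 9.5100% = -2.01%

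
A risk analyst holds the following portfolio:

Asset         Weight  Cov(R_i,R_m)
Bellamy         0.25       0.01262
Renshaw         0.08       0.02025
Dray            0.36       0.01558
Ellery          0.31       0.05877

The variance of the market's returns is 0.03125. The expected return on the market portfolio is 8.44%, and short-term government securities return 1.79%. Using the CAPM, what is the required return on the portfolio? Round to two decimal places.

7.88%

β_Bellamy = 0.01262 / 0.03125 = 0.4038
β_Renshaw = 0.02025 / 0.03125 = 0.6480
β_Dray = 0.01558 / 0.03125 = 0.4986
β_Ellery = 0.05877 / 0.03125 = 1.8806
β_P = Σ w_i β_i = 0.25×0.4038 + 0.08×0.6480 + 0.36×0.4986 + 0.31×1.8806 = 0.9153
MRP = 8.44% − 1.79% = 6.65%
E(R_P) = R_f + β_P × MRP = 1.79% + 0.9153 × 6.65% = 7.88%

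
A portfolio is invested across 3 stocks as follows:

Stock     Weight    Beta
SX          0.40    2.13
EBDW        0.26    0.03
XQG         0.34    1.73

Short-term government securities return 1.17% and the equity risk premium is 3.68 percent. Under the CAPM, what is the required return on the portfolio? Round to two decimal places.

β_P = Σ w_i β_i = 0.40×2.13 + 0.26×0.03 + 0.34×1.73 = 1.4480
E(R_P) = R_f + β_P × MRP = 1.17% + 1.4480 × 3.68% = 6.50%

6.50%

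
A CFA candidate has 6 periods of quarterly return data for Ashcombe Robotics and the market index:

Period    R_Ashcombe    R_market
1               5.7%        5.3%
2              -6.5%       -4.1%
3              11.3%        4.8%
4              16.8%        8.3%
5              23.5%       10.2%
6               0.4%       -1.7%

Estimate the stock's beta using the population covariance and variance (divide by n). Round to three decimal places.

1.878

Mean R_i = (5.7 − 6.5 + 11.3 + 16.8 + 23.5 + 0.4) / 6 = 8.5333%
Mean R_m = (5.3 − 4.1 + 4.8 + 8.3 + 10.2 − 1.7) / 6 = 3.8000%
Σ(R_i − R̄_i)(R_m − R̄_m) = 295.0000  ⇒  Cov = 295.0000 / 6 = 49.1667
Σ(R_m − R̄_m)² = 157.1200  ⇒  Var(R_m) = 157.1200 / 6 = 26.1867
β = Cov / Var(R_m) = 49.1667 / 26.1867 = 1.8775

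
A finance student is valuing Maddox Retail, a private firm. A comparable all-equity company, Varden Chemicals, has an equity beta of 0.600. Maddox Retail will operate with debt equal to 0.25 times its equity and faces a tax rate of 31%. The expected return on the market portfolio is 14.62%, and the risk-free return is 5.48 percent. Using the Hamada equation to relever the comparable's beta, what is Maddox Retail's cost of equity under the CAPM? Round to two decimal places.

β_L = β_U × [1 + (1 − t)(D/E)] = 0.600 × [1 + (1 − 0.31) × 0.25]
    = 0.600 × [1 + 0.69 × 0.25] = 0.600 × 1.1725 = 0.7035
MRP = 14.62% − 5.48% = 9.14%
E(R) = R_f + β_L × MRP = 5.48% + 0.7035 × 9.14% = 11.91%

11.91%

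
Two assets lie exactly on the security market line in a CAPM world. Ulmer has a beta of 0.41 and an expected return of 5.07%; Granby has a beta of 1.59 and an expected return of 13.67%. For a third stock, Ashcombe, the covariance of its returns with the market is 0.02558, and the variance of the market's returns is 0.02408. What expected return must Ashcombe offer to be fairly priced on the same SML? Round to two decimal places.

9.82%

MRP = (13.67% − 5.07%) / (1.59 − 0.41) = 7.2881%
R_f = 5.07% − 0.41 × 7.2881% = 2.0819%
β_Ashcombe = Cov / Var(R_m) = 0.02558 / 0.02408 = 1.0623
E(R_Ashcombe) = R_f + β × MRP = 2.0819% + 1.0623 × 7.2881% = 9.82%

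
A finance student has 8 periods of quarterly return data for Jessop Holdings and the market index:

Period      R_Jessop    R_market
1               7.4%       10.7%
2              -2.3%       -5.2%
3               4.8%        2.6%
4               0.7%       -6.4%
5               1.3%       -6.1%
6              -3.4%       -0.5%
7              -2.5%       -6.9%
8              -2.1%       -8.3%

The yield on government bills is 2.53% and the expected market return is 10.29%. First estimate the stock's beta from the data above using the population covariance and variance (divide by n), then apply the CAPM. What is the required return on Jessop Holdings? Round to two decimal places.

6.17%

Mean R_i = (7.4 − 2.3 + 4.8 + 0.7 + 1.3 − 3.4 − 2.5 − 2.1) / 8 = 0.4875%
Mean R_m = (10.7 − 5.2 + 2.6 − 6.4 − 6.1 − 0.5 − 6.9 − 8.3) / 8 = -2.5125%
Σ(R_i − R̄_i)(R_m − R̄_m) = 137.3888  ⇒  Cov = 137.3888 / 8 = 17.1736
Σ(R_m − R̄_m)² = 292.7088  ⇒  Var(R_m) = 292.7088 / 8 = 36.5886
β = Cov / Var(R_m) = 17.1736 / 36.5886 = 0.4694
MRP = 10.29% − 2.53% = 7.76%
E(R) = R_f + β × MRP = 2.53% + 0.4694 × 7.76% = 6.17%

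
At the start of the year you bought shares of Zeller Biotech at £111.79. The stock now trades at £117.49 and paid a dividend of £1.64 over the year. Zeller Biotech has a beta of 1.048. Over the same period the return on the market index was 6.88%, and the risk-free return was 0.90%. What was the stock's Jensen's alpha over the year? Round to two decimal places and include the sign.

Realised HPR = (P1 + D1 − P0) / P0 = (117.49 + 1.64 − 111.79) / 111.79 = 7.34 / 111.79 = 6.5659%
MRP = 6.88% − 0.90% = 5.98%
CAPM required = R_f + β·MRP = 0.90% + 1.048 × 5.98% = 7.16704%
α = realised − required = 6.5659% − 7.16704% = -0.60%

-0.60%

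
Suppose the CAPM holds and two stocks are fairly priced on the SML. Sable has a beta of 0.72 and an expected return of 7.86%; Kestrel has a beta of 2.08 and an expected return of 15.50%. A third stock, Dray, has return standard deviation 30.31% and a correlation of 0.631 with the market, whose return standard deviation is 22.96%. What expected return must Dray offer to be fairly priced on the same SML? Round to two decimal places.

MRP = (15.50% − 7.86%) / (2.08 − 0.72) = 5.6176%
R_f = 7.86% − 0.72 × 5.6176% = 3.8153%
β_Dray = ρ·σ_i/σ_m = 0.631 × 30.31 / 22.96 = 0.8330
E(R_Dray) = R_f + β × MRP = 3.8153% + 0.8330 × 5.6176% = 8.49%

8.49%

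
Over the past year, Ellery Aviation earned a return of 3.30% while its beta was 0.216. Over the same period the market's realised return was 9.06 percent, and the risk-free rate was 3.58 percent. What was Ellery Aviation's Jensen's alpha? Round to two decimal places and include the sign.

-1.46%

Market excess return = 9.06% − 3.58% = 5.48%
CAPM benchmark = R_f + β(R_m − R_f) = 3.58% + 0.216 × 5.48% = 4.76368%
α = actual − benchmark = 3.30% − 4.76368% = -1.46%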